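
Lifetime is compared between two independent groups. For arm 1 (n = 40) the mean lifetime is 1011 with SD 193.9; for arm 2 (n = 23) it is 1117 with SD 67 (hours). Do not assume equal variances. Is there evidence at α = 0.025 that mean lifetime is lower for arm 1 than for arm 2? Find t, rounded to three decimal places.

-3.146

Let group 1 = arm 1, group 2 = arm 2. H0: μ_1 = μ_2; H1: μ_1 < μ_2 (Welch's two-sample t-test, left-tailed).
t = (x̄_1 − x̄_2)/√(s_1²/n_1 + s_2²/n_2) = (1011 − 1117)/√(193.9²/40 + 67²/23) = -3.146
Welch–Satterthwaite df ≈ 52.84
p-value = P(T ≤ -3.146) ≈ 0.0014
Since p ≈ 0.0014 < α = 0.025, reject H0; the data support H1.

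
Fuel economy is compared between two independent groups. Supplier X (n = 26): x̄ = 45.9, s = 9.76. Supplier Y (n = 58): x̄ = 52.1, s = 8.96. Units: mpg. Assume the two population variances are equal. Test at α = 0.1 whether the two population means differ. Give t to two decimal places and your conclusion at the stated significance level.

Let group 1 = supplier X, group 2 = supplier Y. H0: μ_1 = μ_2; H1: μ_1 ≠ μ_2 (two-sample pooled-variance t-test, two-sided).
s_p² = [(26−1)·9.76² + (58−1)·8.96²]/(26+58−2) = 84.8475
t = (45.9 − 52.1)/√[84.8475·(1/26 + 1/58)] = -2.85
df = n₁ + n₂ − 2 = 82
Two-sided p-value ≈ 0.005
Since p ≈ 0.005 < α = 0.1, reject H0; the data support H1.

t = -2.85; reject H0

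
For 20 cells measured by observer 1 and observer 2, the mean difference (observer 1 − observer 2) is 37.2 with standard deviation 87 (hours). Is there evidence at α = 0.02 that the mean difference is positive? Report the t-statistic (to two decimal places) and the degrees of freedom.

t = 1.91, df = 19

H0: μ_d = 0; H1: μ_d > 0 (paired t-test on the differences, right-tailed).
t = d̄/(s_d/√n) = 37.2/(87/√20) = 1.91
df = n − 1 = 19
p-value = P(T ≥ 1.91) ≈ 0.0355
Since p ≈ 0.0355 > α = 0.02, fail to reject H0; the evidence is not statistically significant.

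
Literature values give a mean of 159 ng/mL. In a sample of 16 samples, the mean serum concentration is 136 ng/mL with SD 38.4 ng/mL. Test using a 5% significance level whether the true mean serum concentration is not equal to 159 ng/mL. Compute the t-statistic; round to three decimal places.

H0: μ = 159; H1: μ ≠ 159 (one-sample t-test, two-sided).
t = (x̄ − μ₀)/(s/√n) = (136 − 159)/(38.4/√16) = -2.396
df = n − 1 = 15
Two-sided p-value ≈ 0.0301
Since p ≈ 0.0301 < α = 0.05, reject H0; the evidence is statistically significant.

-2.396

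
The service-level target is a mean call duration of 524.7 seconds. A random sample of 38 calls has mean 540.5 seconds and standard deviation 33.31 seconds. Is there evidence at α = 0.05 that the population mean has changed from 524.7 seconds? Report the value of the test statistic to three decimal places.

2.924

H0: μ = 524.7; H1: μ ≠ 524.7 (one-sample t-test, two-sided).
t = (x̄ − μ₀)/(s/√n) = (540.5 − 524.7)/(33.31/√38) = 2.924
df = n − 1 = 37
Two-sided p-value ≈ 0.0059
Since p ≈ 0.0059 < α = 0.05, reject H0; the evidence is statistically significant.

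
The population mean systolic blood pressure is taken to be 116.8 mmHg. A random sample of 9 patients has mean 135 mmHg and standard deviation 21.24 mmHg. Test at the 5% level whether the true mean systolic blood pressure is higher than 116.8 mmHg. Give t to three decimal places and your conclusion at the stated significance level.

t = 2.571; reject H0

H0: μ = 116.8; H1: μ > 116.8 (one-sample t-test, right-tailed).
t = (x̄ − μ₀)/(s/√n) = (135 − 116.8)/(21.24/√9) = 2.571
df = n − 1 = 8
p-value = P(T ≥ 2.571) ≈ 0.0165
Since p ≈ 0.0165 < α = 0.05, reject H0; the data support H1.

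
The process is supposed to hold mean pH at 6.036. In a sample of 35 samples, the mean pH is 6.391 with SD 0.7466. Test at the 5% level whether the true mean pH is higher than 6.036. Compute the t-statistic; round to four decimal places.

H0: μ = 6.036; H1: μ > 6.036 (one-sample t-test, right-tailed).
t = (x̄ − μ₀)/(s/√n) = (6.391 − 6.036)/(0.7466/√35) = 2.8130
df = n − 1 = 34
p-value = P(T ≥ 2.8130) ≈ 0.0040
Since p ≈ 0.0040 < α = 0.05, reject H0; the evidence is statistically significant.

2.8130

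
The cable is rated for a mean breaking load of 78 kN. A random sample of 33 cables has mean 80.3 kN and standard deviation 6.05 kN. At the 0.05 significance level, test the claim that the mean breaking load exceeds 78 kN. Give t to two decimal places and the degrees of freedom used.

t = 2.18, df = 32

H0: μ = 78; H1: μ > 78 (one-sample t-test, right-tailed).
t = (x̄ − μ₀)/(s/√n) = (80.3 − 78)/(6.05/√33) = 2.18
df = n − 1 = 32
p-value = P(T ≥ 2.18) ≈ 0.0182
Since p ≈ 0.0182 < α = 0.05, reject H0; the evidence is statistically significant.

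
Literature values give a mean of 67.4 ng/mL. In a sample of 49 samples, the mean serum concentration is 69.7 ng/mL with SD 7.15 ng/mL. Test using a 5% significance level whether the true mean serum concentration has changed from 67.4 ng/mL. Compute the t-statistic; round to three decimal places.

H0: μ = 67.4; H1: μ ≠ 67.4 (one-sample t-test, two-sided).
t = (x̄ − μ₀)/(s/√n) = (69.7 − 67.4)/(7.15/√49) = 2.252
df = n − 1 = 48
Two-sided p-value ≈ 0.0290
Since p ≈ 0.0290 < α = 0.05, reject H0; the evidence is statistically significant.

2.252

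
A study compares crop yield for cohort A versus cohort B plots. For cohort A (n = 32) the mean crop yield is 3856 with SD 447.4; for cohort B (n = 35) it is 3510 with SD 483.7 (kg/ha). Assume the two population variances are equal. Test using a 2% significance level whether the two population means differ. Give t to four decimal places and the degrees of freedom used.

t = 3.0309, df = 65

Let group 1 = cohort A, group 2 = cohort B. H0: μ_1 = μ_2; H1: μ_1 ≠ μ_2 (two-sample pooled-variance t-test, two-sided).
s_p² = [(32−1)·447.4² + (35−1)·483.7²]/(32+35−2) = 217846
t = (3856 − 3510)/√[217846·(1/32 + 1/35)] = 3.0309
df = n₁ + n₂ − 2 = 65
Two-sided p-value ≈ 0.003
Since p ≈ 0.003 < α = 0.02, reject H0; the data support H1.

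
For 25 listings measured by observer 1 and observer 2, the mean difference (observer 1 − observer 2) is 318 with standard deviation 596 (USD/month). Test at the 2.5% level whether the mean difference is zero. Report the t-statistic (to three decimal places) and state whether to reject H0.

t = 2.668; reject H0

H0: μ_d = 0; H1: μ_d ≠ 0 (paired t-test on the differences, two-sided).
t = d̄/(s_d/√n) = 318/(596/√25) = 2.668
df = n − 1 = 24
Two-sided p-value ≈ 0.0135
Since p ≈ 0.0135 < α = 0.025, reject H0; the data support H1.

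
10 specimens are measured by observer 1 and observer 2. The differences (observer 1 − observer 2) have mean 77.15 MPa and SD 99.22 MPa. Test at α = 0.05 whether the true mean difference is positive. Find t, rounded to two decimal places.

2.46

H0: μ_d = 0; H1: μ_d > 0 (paired t-test on the differences, right-tailed).
t = d̄/(s_d/√n) = 77.15/(99.22/√10) = 2.46
df = n − 1 = 9
p-value = P(T ≥ 2.46) ≈ 0.0181
Since p ≈ 0.0181 < α = 0.05, reject H0; the evidence is statistically significant.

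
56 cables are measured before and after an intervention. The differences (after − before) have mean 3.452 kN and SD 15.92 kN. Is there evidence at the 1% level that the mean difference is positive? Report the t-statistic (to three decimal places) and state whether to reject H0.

H0: μ_d = 0; H1: μ_d > 0 (paired t-test on the differences, right-tailed).
t = d̄/(s_d/√n) = 3.452/(15.92/√56) = 1.623
df = n − 1 = 55
p-value = P(T ≥ 1.623) ≈ 0.0552
Since p ≈ 0.0552 > α = 0.01, fail to reject H0; the data do not provide sufficient evidence against H0.

t = 1.623; fail to reject H0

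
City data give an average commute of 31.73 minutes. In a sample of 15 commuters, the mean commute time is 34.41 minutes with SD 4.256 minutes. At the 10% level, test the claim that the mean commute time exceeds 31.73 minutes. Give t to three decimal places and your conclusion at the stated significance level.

H0: μ = 31.73; H1: μ > 31.73 (one-sample t-test, right-tailed).
t = (x̄ − μ₀)/(s/√n) = (34.41 − 31.73)/(4.256/√15) = 2.439
df = n − 1 = 14
p-value = P(T ≥ 2.439) ≈ 0.014
Since p ≈ 0.014 < α = 0.1, reject H0; the data support H1.

t = 2.439; reject H0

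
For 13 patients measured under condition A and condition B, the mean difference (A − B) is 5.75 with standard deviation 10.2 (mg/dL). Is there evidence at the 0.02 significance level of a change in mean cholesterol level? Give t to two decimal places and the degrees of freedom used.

t = 2.03, df = 12

H0: μ_d = 0; H1: μ_d ≠ 0 (paired t-test on the differences, two-sided).
t = d̄/(s_d/√n) = 5.75/(10.2/√13) = 2.03
df = n − 1 = 12
Two-sided p-value ≈ 0.0648
Since p ≈ 0.0648 > α = 0.02, fail to reject H0; the data do not provide sufficient evidence against H0.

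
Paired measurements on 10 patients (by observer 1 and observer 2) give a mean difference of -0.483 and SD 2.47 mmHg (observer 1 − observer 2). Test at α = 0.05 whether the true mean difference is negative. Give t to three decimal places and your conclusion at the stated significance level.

t = -0.618; fail to reject H0

H0: μ_d = 0; H1: μ_d < 0 (paired t-test on the differences, left-tailed).
t = d̄/(s_d/√n) = -0.483/(2.47/√10) = -0.618
df = n − 1 = 9
p-value = P(T ≤ -0.618) ≈ 0.2758
Since p ≈ 0.2758 > α = 0.05, fail to reject H0; the data do not provide sufficient evidence against H0.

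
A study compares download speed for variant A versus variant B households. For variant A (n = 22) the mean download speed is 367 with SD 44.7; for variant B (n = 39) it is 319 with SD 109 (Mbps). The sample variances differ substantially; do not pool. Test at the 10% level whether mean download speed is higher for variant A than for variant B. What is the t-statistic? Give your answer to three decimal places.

2.414

Let group 1 = variant A, group 2 = variant B. H0: μ_1 = μ_2; H1: μ_1 > μ_2 (Welch's two-sample t-test, right-tailed).
t = (x̄_1 − x̄_2)/√(s_1²/n_1 + s_2²/n_2) = (367 − 319)/√(44.7²/22 + 109²/39) = 2.414
Welch–Satterthwaite df ≈ 55.16
p-value = P(T ≥ 2.414) ≈ 0.010
Since p ≈ 0.010 < α = 0.1, reject H0; the evidence is statistically significant.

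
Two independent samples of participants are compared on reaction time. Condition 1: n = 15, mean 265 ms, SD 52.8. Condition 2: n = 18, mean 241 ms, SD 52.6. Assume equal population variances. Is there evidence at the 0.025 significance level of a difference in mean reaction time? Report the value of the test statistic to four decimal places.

1.3029

Let group 1 = condition 1, group 2 = condition 2. H0: μ_1 = μ_2; H1: μ_1 ≠ μ_2 (two-sample pooled-variance t-test, two-sided).
s_p² = [(15−1)·52.8² + (18−1)·52.6²]/(15+18−2) = 2776.28
t = (265 − 241)/√[2776.28·(1/15 + 1/18)] = 1.3029
df = n₁ + n₂ − 2 = 31
Two-sided p-value ≈ 0.2022
Since p ≈ 0.2022 > α = 0.025, fail to reject H0; the evidence is not statistically significant.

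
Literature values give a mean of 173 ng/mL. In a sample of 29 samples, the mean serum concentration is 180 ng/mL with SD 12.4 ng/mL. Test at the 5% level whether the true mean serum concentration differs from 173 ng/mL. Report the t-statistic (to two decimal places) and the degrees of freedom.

t = 3.04, df = 28

H0: μ = 173; H1: μ ≠ 173 (one-sample t-test, two-sided).
t = (x̄ − μ₀)/(s/√n) = (180 − 173)/(12.4/√29) = 3.04
df = n − 1 = 28
Two-sided p-value ≈ 0.005
Since p ≈ 0.005 < α = 0.05, reject H0; the evidence is statistically significant.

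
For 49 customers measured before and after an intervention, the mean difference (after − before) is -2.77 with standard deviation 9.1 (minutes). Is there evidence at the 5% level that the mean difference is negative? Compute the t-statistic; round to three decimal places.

-2.131

H0: μ_d = 0; H1: μ_d < 0 (paired t-test on the differences, left-tailed).
t = d̄/(s_d/√n) = -2.77/(9.1/√49) = -2.131
df = n − 1 = 48
p-value = P(T ≤ -2.131) ≈ 0.0191
Since p ≈ 0.0191 < α = 0.05, reject H0; the data support H1.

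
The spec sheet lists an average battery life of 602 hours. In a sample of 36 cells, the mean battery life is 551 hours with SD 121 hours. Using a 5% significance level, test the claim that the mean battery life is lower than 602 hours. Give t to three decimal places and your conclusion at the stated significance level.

t = -2.529; reject H0

H0: μ = 602; H1: μ < 602 (one-sample t-test, left-tailed).
t = (x̄ − μ₀)/(s/√n) = (551 − 602)/(121/√36) = -2.529
df = n − 1 = 35
p-value = P(T ≤ -2.529) ≈ 0.0081
Since p ≈ 0.0081 < α = 0.05, reject H0; the data support H1.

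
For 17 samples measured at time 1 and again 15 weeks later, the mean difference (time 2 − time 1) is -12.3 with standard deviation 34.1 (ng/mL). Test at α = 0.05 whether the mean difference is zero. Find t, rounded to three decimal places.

H0: μ_d = 0; H1: μ_d ≠ 0 (paired t-test on the differences, two-sided).
t = d̄/(s_d/√n) = -12.3/(34.1/√17) = -1.487
df = n − 1 = 16
Two-sided p-value ≈ 0.1564
Since p ≈ 0.1564 > α = 0.05, fail to reject H0; the evidence is not statistically significant.

-1.487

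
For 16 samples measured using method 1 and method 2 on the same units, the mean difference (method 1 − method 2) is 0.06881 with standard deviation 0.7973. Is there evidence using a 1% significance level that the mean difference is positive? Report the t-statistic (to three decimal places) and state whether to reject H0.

t = 0.345; fail to reject H0

H0: μ_d = 0; H1: μ_d > 0 (paired t-test on the differences, right-tailed).
t = d̄/(s_d/√n) = 0.06881/(0.7973/√16) = 0.345
df = n − 1 = 15
p-value = P(T ≥ 0.345) ≈ 0.3674
Since p ≈ 0.3674 > α = 0.01, fail to reject H0; the data do not provide sufficient evidence against H0.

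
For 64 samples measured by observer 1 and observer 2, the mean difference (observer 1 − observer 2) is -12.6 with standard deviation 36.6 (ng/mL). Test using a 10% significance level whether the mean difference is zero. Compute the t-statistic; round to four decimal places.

H0: μ_d = 0; H1: μ_d ≠ 0 (paired t-test on the differences, two-sided).
t = d̄/(s_d/√n) = -12.6/(36.6/√64) = -2.7541
df = n − 1 = 63
Two-sided p-value ≈ 0.0077
Since p ≈ 0.0077 < α = 0.1, reject H0; the data support H1.

-2.7541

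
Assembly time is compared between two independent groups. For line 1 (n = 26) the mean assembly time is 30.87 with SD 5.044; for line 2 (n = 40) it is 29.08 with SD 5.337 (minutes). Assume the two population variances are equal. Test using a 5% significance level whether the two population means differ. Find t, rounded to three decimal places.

Let group 1 = line 1, group 2 = line 2. H0: μ_1 = μ_2; H1: μ_1 ≠ μ_2 (two-sample pooled-variance t-test, two-sided).
s_p² = [(26−1)·5.044² + (40−1)·5.337²]/(26+40−2) = 27.2954
t = (30.87 − 29.08)/√[27.2954·(1/26 + 1/40)] = 1.360
df = n₁ + n₂ − 2 = 64
Two-sided p-value ≈ 0.1786
Since p ≈ 0.1786 > α = 0.05, fail to reject H0; the data do not provide sufficient evidence against H0.

1.360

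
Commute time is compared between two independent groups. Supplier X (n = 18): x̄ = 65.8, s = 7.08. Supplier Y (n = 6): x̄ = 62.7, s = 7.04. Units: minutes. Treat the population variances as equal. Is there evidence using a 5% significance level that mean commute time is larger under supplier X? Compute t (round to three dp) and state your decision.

t = 0.930; fail to reject H0

Let group 1 = supplier X, group 2 = supplier Y. H0: μ_1 = μ_2; H1: μ_1 > μ_2 (two-sample pooled-variance t-test, right-tailed).
s_p² = [(18−1)·7.08² + (6−1)·7.04²]/(18+6−2) = 49.998
t = (65.8 − 62.7)/√[49.998·(1/18 + 1/6)] = 0.930
df = n₁ + n₂ − 2 = 22
p-value = P(T ≥ 0.930) ≈ 0.1812
Since p ≈ 0.1812 > α = 0.05, fail to reject H0; the evidence is not statistically significant.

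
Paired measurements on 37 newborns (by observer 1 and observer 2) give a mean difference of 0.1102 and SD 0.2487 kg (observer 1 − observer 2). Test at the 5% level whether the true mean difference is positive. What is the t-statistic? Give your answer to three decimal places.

2.695

H0: μ_d = 0; H1: μ_d > 0 (paired t-test on the differences, right-tailed).
t = d̄/(s_d/√n) = 0.1102/(0.2487/√37) = 2.695
df = n − 1 = 36
p-value = P(T ≥ 2.695) ≈ 0.005
Since p ≈ 0.005 < α = 0.05, reject H0; the evidence is statistically significant.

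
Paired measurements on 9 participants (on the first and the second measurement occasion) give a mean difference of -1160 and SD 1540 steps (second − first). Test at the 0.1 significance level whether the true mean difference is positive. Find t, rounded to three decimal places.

H0: μ_d = 0; H1: μ_d > 0 (paired t-test on the differences, right-tailed).
t = d̄/(s_d/√n) = -1160/(1540/√9) = -2.260
df = n − 1 = 8
p-value = P(T ≥ -2.260) ≈ 0.9731
Since p ≈ 0.9731 > α = 0.1, fail to reject H0; the evidence is not statistically significant.

-2.260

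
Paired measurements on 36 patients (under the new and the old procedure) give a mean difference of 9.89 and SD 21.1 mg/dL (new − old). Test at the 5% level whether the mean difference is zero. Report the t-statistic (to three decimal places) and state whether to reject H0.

t = 2.812; reject H0

H0: μ_d = 0; H1: μ_d ≠ 0 (paired t-test on the differences, two-sided).
t = d̄/(s_d/√n) = 9.89/(21.1/√36) = 2.812
df = n − 1 = 35
Two-sided p-value ≈ 0.008
Since p ≈ 0.008 < α = 0.05, reject H0; the data support H1.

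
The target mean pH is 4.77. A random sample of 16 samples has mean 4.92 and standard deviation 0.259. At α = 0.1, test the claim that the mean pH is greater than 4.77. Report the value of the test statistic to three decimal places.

2.317

H0: μ = 4.77; H1: μ > 4.77 (one-sample t-test, right-tailed).
t = (x̄ − μ₀)/(s/√n) = (4.92 − 4.77)/(0.259/√16) = 2.317
df = n − 1 = 15
p-value = P(T ≥ 2.317) ≈ 0.018
Since p ≈ 0.018 < α = 0.1, reject H0; the evidence is statistically significant.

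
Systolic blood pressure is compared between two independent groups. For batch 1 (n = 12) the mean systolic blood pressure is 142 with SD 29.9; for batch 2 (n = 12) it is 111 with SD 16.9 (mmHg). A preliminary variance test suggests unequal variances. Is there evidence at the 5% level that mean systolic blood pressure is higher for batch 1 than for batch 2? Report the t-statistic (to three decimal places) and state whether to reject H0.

t = 3.127; reject H0

Let group 1 = batch 1, group 2 = batch 2. H0: μ_1 = μ_2; H1: μ_1 > μ_2 (Welch's two-sample t-test, right-tailed).
t = (x̄_1 − x̄_2)/√(s_1²/n_1 + s_2²/n_2) = (142 − 111)/√(29.9²/12 + 16.9²/12) = 3.127
Welch–Satterthwaite df ≈ 17.38
p-value = P(T ≥ 3.127) ≈ 0.003
Since p ≈ 0.003 < α = 0.05, reject H0; the evidence is statistically significant.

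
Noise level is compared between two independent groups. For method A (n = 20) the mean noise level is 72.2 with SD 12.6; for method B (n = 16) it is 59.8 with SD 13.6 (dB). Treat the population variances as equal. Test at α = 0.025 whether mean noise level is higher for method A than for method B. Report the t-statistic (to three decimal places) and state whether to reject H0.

Let group 1 = method A, group 2 = method B. H0: μ_1 = μ_2; H1: μ_1 > μ_2 (two-sample pooled-variance t-test, right-tailed).
s_p² = [(20−1)·12.6² + (16−1)·13.6²]/(20+16−2) = 170.319
t = (72.2 − 59.8)/√[170.319·(1/20 + 1/16)] = 2.833
df = n₁ + n₂ − 2 = 34
p-value = P(T ≥ 2.833) ≈ 0.004
Since p ≈ 0.004 < α = 0.025, reject H0; the data support H1.

t = 2.833; reject H0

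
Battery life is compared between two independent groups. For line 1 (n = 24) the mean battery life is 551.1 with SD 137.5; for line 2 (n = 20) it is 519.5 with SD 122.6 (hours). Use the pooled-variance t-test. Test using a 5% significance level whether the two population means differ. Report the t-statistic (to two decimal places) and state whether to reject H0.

Let group 1 = line 1, group 2 = line 2. H0: μ_1 = μ_2; H1: μ_1 ≠ μ_2 (two-sample pooled-variance t-test, two-sided).
s_p² = [(24−1)·137.5² + (20−1)·122.6²]/(24+20−2) = 17153.1
t = (551.1 − 519.5)/√[17153.1·(1/24 + 1/20)] = 0.80
df = n₁ + n₂ − 2 = 42
Two-sided p-value ≈ 0.430
Since p ≈ 0.430 > α = 0.05, fail to reject H0; the evidence is not statistically significant.

t = 0.80; fail to reject H0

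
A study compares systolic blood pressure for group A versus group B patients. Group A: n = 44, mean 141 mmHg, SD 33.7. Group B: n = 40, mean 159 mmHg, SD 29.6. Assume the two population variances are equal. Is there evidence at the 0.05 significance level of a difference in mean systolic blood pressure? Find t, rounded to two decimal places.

Let group 1 = group A, group 2 = group B. H0: μ_1 = μ_2; H1: μ_1 ≠ μ_2 (two-sample pooled-variance t-test, two-sided).
s_p² = [(44−1)·33.7² + (40−1)·29.6²]/(44+40−2) = 1012.26
t = (141 − 159)/√[1012.26·(1/44 + 1/40)] = -2.59
df = n₁ + n₂ − 2 = 82
Two-sided p-value ≈ 0.0114
Since p ≈ 0.0114 < α = 0.05, reject H0; the evidence is statistically significant.

-2.59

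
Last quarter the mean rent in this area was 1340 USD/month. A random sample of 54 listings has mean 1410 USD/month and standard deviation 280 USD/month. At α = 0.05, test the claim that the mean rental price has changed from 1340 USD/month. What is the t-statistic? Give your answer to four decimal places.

H0: μ = 1340; H1: μ ≠ 1340 (one-sample t-test, two-sided).
t = (x̄ − μ₀)/(s/√n) = (1410 − 1340)/(280/√54) = 1.8371
df = n − 1 = 53
Two-sided p-value ≈ 0.0718
Since p ≈ 0.0718 > α = 0.05, fail to reject H0; the evidence is not statistically significant.

1.8371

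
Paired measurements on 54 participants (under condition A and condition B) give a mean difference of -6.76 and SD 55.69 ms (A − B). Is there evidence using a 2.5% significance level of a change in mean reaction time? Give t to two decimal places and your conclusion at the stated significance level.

H0: μ_d = 0; H1: μ_d ≠ 0 (paired t-test on the differences, two-sided).
t = d̄/(s_d/√n) = -6.76/(55.69/√54) = -0.89
df = n − 1 = 53
Two-sided p-value ≈ 0.3764
Since p ≈ 0.3764 > α = 0.025, fail to reject H0; the data do not provide sufficient evidence against H0.

t = -0.89; fail to reject H0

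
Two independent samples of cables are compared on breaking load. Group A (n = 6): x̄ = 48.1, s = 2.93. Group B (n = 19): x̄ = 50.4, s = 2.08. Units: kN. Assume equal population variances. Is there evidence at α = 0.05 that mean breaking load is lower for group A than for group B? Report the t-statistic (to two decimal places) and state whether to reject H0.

Let group 1 = group A, group 2 = group B. H0: μ_1 = μ_2; H1: μ_1 < μ_2 (two-sample pooled-variance t-test, left-tailed).
s_p² = [(6−1)·2.93² + (19−1)·2.08²]/(6+19−2) = 5.25216
t = (48.1 − 50.4)/√[5.25216·(1/6 + 1/19)] = -2.14
df = n₁ + n₂ − 2 = 23
p-value = P(T ≤ -2.14) ≈ 0.0215
Since p ≈ 0.0215 < α = 0.05, reject H0; the evidence is statistically significant.

t = -2.14; reject H0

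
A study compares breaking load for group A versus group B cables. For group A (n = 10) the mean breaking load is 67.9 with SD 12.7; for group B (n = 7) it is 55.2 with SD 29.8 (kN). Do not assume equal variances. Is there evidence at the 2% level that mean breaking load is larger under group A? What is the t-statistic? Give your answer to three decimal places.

1.062

Let group 1 = group A, group 2 = group B. H0: μ_1 = μ_2; H1: μ_1 > μ_2 (Welch's two-sample t-test, right-tailed).
t = (x̄_1 − x̄_2)/√(s_1²/n_1 + s_2²/n_2) = (67.9 − 55.2)/√(12.7²/10 + 29.8²/7) = 1.062
Welch–Satterthwaite df ≈ 7.54
p-value = P(T ≥ 1.062) ≈ 0.161
Since p ≈ 0.161 > α = 0.02, fail to reject H0; the evidence is not statistically significant.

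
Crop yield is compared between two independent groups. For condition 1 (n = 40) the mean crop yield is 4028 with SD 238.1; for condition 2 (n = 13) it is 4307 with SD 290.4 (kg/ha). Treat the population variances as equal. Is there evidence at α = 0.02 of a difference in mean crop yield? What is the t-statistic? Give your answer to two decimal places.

-3.48

Let group 1 = condition 1, group 2 = condition 2. H0: μ_1 = μ_2; H1: μ_1 ≠ μ_2 (two-sample pooled-variance t-test, two-sided).
s_p² = [(40−1)·238.1² + (13−1)·290.4²]/(40+13−2) = 63195.3
t = (4028 − 4307)/√[63195.3·(1/40 + 1/13)] = -3.48
df = n₁ + n₂ − 2 = 51
Two-sided p-value ≈ 0.001
Since p ≈ 0.001 < α = 0.02, reject H0; the evidence is statistically significant.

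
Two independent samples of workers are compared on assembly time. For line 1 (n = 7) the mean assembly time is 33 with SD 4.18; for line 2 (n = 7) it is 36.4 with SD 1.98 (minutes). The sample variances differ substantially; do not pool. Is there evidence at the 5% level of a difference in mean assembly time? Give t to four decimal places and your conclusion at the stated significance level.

t = -1.9449; fail to reject H0

Let group 1 = line 1, group 2 = line 2. H0: μ_1 = μ_2; H1: μ_1 ≠ μ_2 (Welch's two-sample t-test, two-sided).
t = (x̄_1 − x̄_2)/√(s_1²/n_1 + s_2²/n_2) = (33 − 36.4)/√(4.18²/7 + 1.98²/7) = -1.9449
Welch–Satterthwaite df ≈ 8.56
Two-sided p-value ≈ 0.0853
Since p ≈ 0.0853 > α = 0.05, fail to reject H0; the data do not provide sufficient evidence against H0.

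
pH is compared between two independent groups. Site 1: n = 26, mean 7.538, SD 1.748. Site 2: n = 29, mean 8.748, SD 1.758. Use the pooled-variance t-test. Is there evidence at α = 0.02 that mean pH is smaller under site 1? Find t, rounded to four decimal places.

Let group 1 = site 1, group 2 = site 2. H0: μ_1 = μ_2; H1: μ_1 < μ_2 (two-sample pooled-variance t-test, left-tailed).
s_p² = [(26−1)·1.748² + (29−1)·1.758²]/(26+29−2) = 3.07403
t = (7.538 − 8.748)/√[3.07403·(1/26 + 1/29)] = -2.5553
df = n₁ + n₂ − 2 = 53
p-value = P(T ≤ -2.5553) ≈ 0.007
Since p ≈ 0.007 < α = 0.02, reject H0; the evidence is statistically significant.

-2.5553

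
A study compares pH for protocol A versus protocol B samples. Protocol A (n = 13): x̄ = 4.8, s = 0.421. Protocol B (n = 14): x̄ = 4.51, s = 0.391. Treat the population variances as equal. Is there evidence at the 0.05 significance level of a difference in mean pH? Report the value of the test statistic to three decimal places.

Let group 1 = protocol A, group 2 = protocol B. H0: μ_1 = μ_2; H1: μ_1 ≠ μ_2 (two-sample pooled-variance t-test, two-sided).
s_p² = [(13−1)·0.421² + (14−1)·0.391²]/(13+14−2) = 0.164574
t = (4.8 − 4.51)/√[0.164574·(1/13 + 1/14)] = 1.856
df = n₁ + n₂ − 2 = 25
Two-sided p-value ≈ 0.075
Since p ≈ 0.075 > α = 0.05, fail to reject H0; the evidence is not statistically significant.

1.856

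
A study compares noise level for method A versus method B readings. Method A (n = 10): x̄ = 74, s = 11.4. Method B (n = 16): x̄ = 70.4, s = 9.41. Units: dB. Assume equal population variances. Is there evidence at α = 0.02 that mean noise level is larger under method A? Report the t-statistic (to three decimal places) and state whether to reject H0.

t = 0.875; fail to reject H0

Let group 1 = method A, group 2 = method B. H0: μ_1 = μ_2; H1: μ_1 > μ_2 (two-sample pooled-variance t-test, right-tailed).
s_p² = [(10−1)·11.4² + (16−1)·9.41²]/(10+16−2) = 104.078
t = (74 − 70.4)/√[104.078·(1/10 + 1/16)] = 0.875
df = n₁ + n₂ − 2 = 24
p-value = P(T ≥ 0.875) ≈ 0.1950
Since p ≈ 0.1950 > α = 0.02, fail to reject H0; the data do not provide sufficient evidence against H0.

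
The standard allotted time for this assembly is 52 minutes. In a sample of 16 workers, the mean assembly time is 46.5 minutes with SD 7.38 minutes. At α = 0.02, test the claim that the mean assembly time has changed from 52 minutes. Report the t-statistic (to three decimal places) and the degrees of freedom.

H0: μ = 52; H1: μ ≠ 52 (one-sample t-test, two-sided).
t = (x̄ − μ₀)/(s/√n) = (46.5 − 52)/(7.38/√16) = -2.981
df = n − 1 = 15
Two-sided p-value ≈ 0.0093
Since p ≈ 0.0093 < α = 0.02, reject H0; the data support H1.

t = -2.981, df = 15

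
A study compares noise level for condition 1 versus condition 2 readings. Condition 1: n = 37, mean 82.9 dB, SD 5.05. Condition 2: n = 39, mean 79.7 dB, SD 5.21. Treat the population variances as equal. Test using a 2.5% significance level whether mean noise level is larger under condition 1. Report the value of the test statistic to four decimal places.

Let group 1 = condition 1, group 2 = condition 2. H0: μ_1 = μ_2; H1: μ_1 > μ_2 (two-sample pooled-variance t-test, right-tailed).
s_p² = [(37−1)·5.05² + (39−1)·5.21²]/(37+39−2) = 26.3455
t = (82.9 − 79.7)/√[26.3455·(1/37 + 1/39)] = 2.7166
df = n₁ + n₂ − 2 = 74
p-value = P(T ≥ 2.7166) ≈ 0.0041
Since p ≈ 0.0041 < α = 0.025, reject H0; the evidence is statistically significant.

2.7166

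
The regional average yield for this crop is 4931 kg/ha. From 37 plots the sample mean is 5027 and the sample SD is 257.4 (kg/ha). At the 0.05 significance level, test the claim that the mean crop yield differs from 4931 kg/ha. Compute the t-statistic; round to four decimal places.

2.2686

H0: μ = 4931; H1: μ ≠ 4931 (one-sample t-test, two-sided).
t = (x̄ − μ₀)/(s/√n) = (5027 − 4931)/(257.4/√37) = 2.2686
df = n − 1 = 36
Two-sided p-value ≈ 0.029
Since p ≈ 0.029 < α = 0.05, reject H0; the evidence is statistically significant.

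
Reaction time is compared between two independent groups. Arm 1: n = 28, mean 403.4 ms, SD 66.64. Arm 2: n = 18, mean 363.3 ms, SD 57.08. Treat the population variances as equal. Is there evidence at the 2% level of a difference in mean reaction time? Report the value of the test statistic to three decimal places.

Let group 1 = arm 1, group 2 = arm 2. H0: μ_1 = μ_2; H1: μ_1 ≠ μ_2 (two-sample pooled-variance t-test, two-sided).
s_p² = [(28−1)·66.64² + (18−1)·57.08²]/(28+18−2) = 3983.91
t = (403.4 − 363.3)/√[3983.91·(1/28 + 1/18)] = 2.103
df = n₁ + n₂ − 2 = 44
Two-sided p-value ≈ 0.041
Since p ≈ 0.041 > α = 0.02, fail to reject H0; the evidence is not statistically significant.

2.103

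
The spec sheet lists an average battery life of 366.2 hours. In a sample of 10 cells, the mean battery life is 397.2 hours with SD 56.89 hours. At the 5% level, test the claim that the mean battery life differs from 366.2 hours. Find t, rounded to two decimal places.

H0: μ = 366.2; H1: μ ≠ 366.2 (one-sample t-test, two-sided).
t = (x̄ − μ₀)/(s/√n) = (397.2 − 366.2)/(56.89/√10) = 1.72
df = n − 1 = 9
Two-sided p-value ≈ 0.1190
Since p ≈ 0.1190 > α = 0.05, fail to reject H0; the data do not provide sufficient evidence against H0.

1.72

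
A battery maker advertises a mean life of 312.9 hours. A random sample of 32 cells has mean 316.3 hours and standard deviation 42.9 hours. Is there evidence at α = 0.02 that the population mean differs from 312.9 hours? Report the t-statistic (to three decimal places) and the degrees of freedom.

t = 0.448, df = 31

H0: μ = 312.9; H1: μ ≠ 312.9 (one-sample t-test, two-sided).
t = (x̄ − μ₀)/(s/√n) = (316.3 − 312.9)/(42.9/√32) = 0.448
df = n − 1 = 31
Two-sided p-value ≈ 0.6570
Since p ≈ 0.6570 > α = 0.02, fail to reject H0; the evidence is not statistically significant.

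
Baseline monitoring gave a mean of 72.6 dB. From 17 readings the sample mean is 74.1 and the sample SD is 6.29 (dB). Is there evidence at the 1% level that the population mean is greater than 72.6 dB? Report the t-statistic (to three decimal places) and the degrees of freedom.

t = 0.983, df = 16

H0: μ = 72.6; H1: μ > 72.6 (one-sample t-test, right-tailed).
t = (x̄ − μ₀)/(s/√n) = (74.1 − 72.6)/(6.29/√17) = 0.983
df = n − 1 = 16
p-value = P(T ≥ 0.983) ≈ 0.1701
Since p ≈ 0.1701 > α = 0.01, fail to reject H0; the evidence is not statistically significant.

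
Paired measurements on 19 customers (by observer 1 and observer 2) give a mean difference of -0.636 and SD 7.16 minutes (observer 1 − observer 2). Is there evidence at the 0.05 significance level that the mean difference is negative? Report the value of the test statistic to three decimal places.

-0.387

H0: μ_d = 0; H1: μ_d < 0 (paired t-test on the differences, left-tailed).
t = d̄/(s_d/√n) = -0.636/(7.16/√19) = -0.387
df = n − 1 = 18
p-value = P(T ≤ -0.387) ≈ 0.352
Since p ≈ 0.352 > α = 0.05, fail to reject H0; the data do not provide sufficient evidence against H0.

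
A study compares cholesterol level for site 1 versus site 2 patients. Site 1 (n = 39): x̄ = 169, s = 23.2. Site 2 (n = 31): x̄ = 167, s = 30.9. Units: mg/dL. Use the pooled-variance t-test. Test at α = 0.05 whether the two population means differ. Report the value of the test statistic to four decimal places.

0.3093

Let group 1 = site 1, group 2 = site 2. H0: μ_1 = μ_2; H1: μ_1 ≠ μ_2 (two-sample pooled-variance t-test, two-sided).
s_p² = [(39−1)·23.2² + (31−1)·30.9²]/(39+31−2) = 722.021
t = (169 − 167)/√[722.021·(1/39 + 1/31)] = 0.3093
df = n₁ + n₂ − 2 = 68
Two-sided p-value ≈ 0.7580
Since p ≈ 0.7580 > α = 0.05, fail to reject H0; the data do not provide sufficient evidence against H0.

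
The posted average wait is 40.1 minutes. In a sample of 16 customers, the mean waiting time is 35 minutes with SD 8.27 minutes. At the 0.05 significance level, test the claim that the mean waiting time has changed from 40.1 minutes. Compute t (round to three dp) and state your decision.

H0: μ = 40.1; H1: μ ≠ 40.1 (one-sample t-test, two-sided).
t = (x̄ − μ₀)/(s/√n) = (35 − 40.1)/(8.27/√16) = -2.467
df = n − 1 = 15
Two-sided p-value ≈ 0.0262
Since p ≈ 0.0262 < α = 0.05, reject H0; the evidence is statistically significant.

t = -2.467; reject H0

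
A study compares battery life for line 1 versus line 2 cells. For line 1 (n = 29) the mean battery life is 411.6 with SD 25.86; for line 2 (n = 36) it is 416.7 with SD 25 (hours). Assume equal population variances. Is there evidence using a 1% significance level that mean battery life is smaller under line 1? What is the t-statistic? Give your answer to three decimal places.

-0.805

Let group 1 = line 1, group 2 = line 2. H0: μ_1 = μ_2; H1: μ_1 < μ_2 (two-sample pooled-variance t-test, left-tailed).
s_p² = [(29−1)·25.86² + (36−1)·25²]/(29+36−2) = 644.44
t = (411.6 − 416.7)/√[644.44·(1/29 + 1/36)] = -0.805
df = n₁ + n₂ − 2 = 63
p-value = P(T ≤ -0.805) ≈ 0.2119
Since p ≈ 0.2119 > α = 0.01, fail to reject H0; the data do not provide sufficient evidence against H0.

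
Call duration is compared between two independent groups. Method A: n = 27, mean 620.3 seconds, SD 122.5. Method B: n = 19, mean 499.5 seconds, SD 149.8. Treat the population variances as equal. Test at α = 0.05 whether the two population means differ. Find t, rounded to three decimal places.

Let group 1 = method A, group 2 = method B. H0: μ_1 = μ_2; H1: μ_1 ≠ μ_2 (two-sample pooled-variance t-test, two-sided).
s_p² = [(27−1)·122.5² + (19−1)·149.8²]/(27+19−2) = 18047.3
t = (620.3 − 499.5)/√[18047.3·(1/27 + 1/19)] = 3.003
df = n₁ + n₂ − 2 = 44
Two-sided p-value ≈ 0.0044
Since p ≈ 0.0044 < α = 0.05, reject H0; the evidence is statistically significant.

3.003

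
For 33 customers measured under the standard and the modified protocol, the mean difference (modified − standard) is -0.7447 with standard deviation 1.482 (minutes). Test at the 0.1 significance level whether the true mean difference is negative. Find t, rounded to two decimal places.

H0: μ_d = 0; H1: μ_d < 0 (paired t-test on the differences, left-tailed).
t = d̄/(s_d/√n) = -0.7447/(1.482/√33) = -2.89
df = n − 1 = 32
p-value = P(T ≤ -2.89) ≈ 0.0035
Since p ≈ 0.0035 < α = 0.1, reject H0; the evidence is statistically significant.

-2.89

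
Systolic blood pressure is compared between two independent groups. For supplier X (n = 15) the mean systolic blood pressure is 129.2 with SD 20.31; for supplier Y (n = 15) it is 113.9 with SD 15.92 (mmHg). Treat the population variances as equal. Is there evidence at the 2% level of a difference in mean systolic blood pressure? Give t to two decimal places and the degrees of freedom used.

Let group 1 = supplier X, group 2 = supplier Y. H0: μ_1 = μ_2; H1: μ_1 ≠ μ_2 (two-sample pooled-variance t-test, two-sided).
s_p² = [(15−1)·20.31² + (15−1)·15.92²]/(15+15−2) = 332.971
t = (129.2 − 113.9)/√[332.971·(1/15 + 1/15)] = 2.30
df = n₁ + n₂ − 2 = 28
Two-sided p-value ≈ 0.0294
Since p ≈ 0.0294 > α = 0.02, fail to reject H0; the data do not provide sufficient evidence against H0.

t = 2.30, df = 28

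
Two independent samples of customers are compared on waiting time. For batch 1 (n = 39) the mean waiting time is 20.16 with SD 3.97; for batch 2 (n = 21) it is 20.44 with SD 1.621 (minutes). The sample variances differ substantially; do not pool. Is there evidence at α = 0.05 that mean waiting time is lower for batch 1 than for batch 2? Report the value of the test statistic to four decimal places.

Let group 1 = batch 1, group 2 = batch 2. H0: μ_1 = μ_2; H1: μ_1 < μ_2 (Welch's two-sample t-test, left-tailed).
t = (x̄_1 − x̄_2)/√(s_1²/n_1 + s_2²/n_2) = (20.16 − 20.44)/√(3.97²/39 + 1.621²/21) = -0.3849
Welch–Satterthwaite df ≈ 55.13
p-value = P(T ≤ -0.3849) ≈ 0.351
Since p ≈ 0.351 > α = 0.05, fail to reject H0; the data do not provide sufficient evidence against H0.

-0.3849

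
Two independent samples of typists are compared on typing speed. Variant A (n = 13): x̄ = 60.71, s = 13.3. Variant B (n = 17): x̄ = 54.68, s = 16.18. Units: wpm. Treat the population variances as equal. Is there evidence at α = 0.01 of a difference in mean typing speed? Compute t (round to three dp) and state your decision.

Let group 1 = variant A, group 2 = variant B. H0: μ_1 = μ_2; H1: μ_1 ≠ μ_2 (two-sample pooled-variance t-test, two-sided).
s_p² = [(13−1)·13.3² + (17−1)·16.18²]/(13+17−2) = 225.406
t = (60.71 − 54.68)/√[225.406·(1/13 + 1/17)] = 1.090
df = n₁ + n₂ − 2 = 28
Two-sided p-value ≈ 0.285
Since p ≈ 0.285 > α = 0.01, fail to reject H0; the data do not provide sufficient evidence against H0.

t = 1.090; fail to reject H0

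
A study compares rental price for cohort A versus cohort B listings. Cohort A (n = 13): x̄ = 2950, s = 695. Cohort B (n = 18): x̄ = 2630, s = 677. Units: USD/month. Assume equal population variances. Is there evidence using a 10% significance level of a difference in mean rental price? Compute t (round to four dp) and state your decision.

Let group 1 = cohort A, group 2 = cohort B. H0: μ_1 = μ_2; H1: μ_1 ≠ μ_2 (two-sample pooled-variance t-test, two-sided).
s_p² = [(13−1)·695² + (18−1)·677²]/(13+18−2) = 468548
t = (2950 − 2630)/√[468548·(1/13 + 1/18)] = 1.2844
df = n₁ + n₂ − 2 = 29
Two-sided p-value ≈ 0.209
Since p ≈ 0.209 > α = 0.1, fail to reject H0; the data do not provide sufficient evidence against H0.

t = 1.2844; fail to reject H0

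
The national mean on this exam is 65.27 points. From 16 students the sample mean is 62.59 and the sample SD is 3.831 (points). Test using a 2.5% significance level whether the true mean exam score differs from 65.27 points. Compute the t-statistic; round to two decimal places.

-2.80

H0: μ = 65.27; H1: μ ≠ 65.27 (one-sample t-test, two-sided).
t = (x̄ − μ₀)/(s/√n) = (62.59 − 65.27)/(3.831/√16) = -2.80
df = n − 1 = 15
Two-sided p-value ≈ 0.0135
Since p ≈ 0.0135 < α = 0.025, reject H0; the evidence is statistically significant.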